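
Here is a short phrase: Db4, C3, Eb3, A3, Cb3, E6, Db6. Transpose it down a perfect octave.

Db3 C2 Eb2 A2 Cb2 E5 Db5

Db4 -> Db3
C3 -> C2
Eb3 -> Eb2
A3 -> A2
Cb3 -> Cb2
E6 -> E5
Db6 -> Db5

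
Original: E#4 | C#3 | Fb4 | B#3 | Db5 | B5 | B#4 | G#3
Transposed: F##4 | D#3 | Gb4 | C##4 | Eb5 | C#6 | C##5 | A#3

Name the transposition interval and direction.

up a major second

From E#4 to F##4 is 2 letter names — a second of some quality.
E#4 to F##4 is 2 semitones, which makes it a major second; the second version is higher, so the direction is up.
Checking another pair — G#3 → A#3 — gives the same interval.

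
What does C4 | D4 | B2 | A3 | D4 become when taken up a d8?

Cb5 Db5 Bb3 Ab4 Db5

A diminished octave up from C4 gives Cb5.
D4 up a diminished octave is Db5.
B2: an octave up reaches B, and 11 semitones makes it Bb3.
A3: an octave up reaches A, and 11 semitones makes it Ab4.
D4 up a diminished octave is Db5.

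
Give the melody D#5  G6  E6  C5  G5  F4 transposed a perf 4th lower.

D#5 down a perfect fourth is A#4.
A perfect fourth down from G6 gives D6.
A perfect fourth down from E6 gives B5.
C5: a fourth down reaches G, and 5 semitones makes it G4.
G5: a fourth down reaches D, and 5 semitones makes it D5.
F4: a fourth down reaches C, and 5 semitones makes it C4.

A#4 D6 B5 G4 D5 C4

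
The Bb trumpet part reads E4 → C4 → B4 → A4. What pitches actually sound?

Written C4 on the Bb trumpet sounds as Bb3, a major second lower; apply that shift to every note.
E4 becomes D4
C4 becomes Bb3
B4 becomes A4
A4 becomes G4

D4 Bb3 A4 G4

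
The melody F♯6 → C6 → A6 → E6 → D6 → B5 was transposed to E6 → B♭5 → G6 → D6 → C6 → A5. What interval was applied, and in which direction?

down a major second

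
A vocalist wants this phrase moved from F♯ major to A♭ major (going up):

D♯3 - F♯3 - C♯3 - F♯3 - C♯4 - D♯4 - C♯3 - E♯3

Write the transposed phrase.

F3 Ab3 Eb3 Ab3 Eb4 F4 Eb3 G3

From F♯ up to A♭ is a diminished third; apply that to each pitch.
D#3 → F3
F#3 → Ab3
C#3 → Eb3
F#3 → Ab3
C#4 → Eb4
D#4 → F4
C#3 → Eb3
E#3 → G3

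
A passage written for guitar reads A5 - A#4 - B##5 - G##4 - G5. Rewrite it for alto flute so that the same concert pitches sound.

D5 D#4 E##5 C##4 C5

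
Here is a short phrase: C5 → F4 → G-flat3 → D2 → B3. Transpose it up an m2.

Db5 Gb4 Abb3 Eb2 C4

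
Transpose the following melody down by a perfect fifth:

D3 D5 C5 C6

G2 G4 F4 F5

A perfect fifth down from D3 gives G2.
D5: a fifth down reaches G, and 7 semitones makes it G4.
A perfect fifth down from C5 gives F4.
C6 down a perfect fifth is F5.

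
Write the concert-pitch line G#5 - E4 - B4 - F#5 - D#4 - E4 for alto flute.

C#6 A4 E5 B5 G#4 A4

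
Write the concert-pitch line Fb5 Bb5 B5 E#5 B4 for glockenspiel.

Fb3 Bb3 B3 E#3 B2

The glockenspiel sounds a perfect fifteenth above written, so the written part must be a perfect fifteenth below concert — transpose each note down.
Fb5 becomes Fb3
Bb5 becomes Bb3
B5 becomes B3
E#5 becomes E#3
B4 becomes B2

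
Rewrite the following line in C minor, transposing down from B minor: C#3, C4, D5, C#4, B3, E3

B minor to C minor down is a major seventh, so every note moves down by that interval.
C#3 -> D2
C4 -> Db3
D5 -> Eb4
C#4 -> D3
B3 -> C3
E3 -> F2

D2 Db3 Eb4 D3 C3 F2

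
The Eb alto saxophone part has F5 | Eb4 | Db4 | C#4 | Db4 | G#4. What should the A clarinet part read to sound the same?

First find concert pitch: the Eb alto saxophone sounds a major sixth below written, so F5 Eb4 Db4 C#4 Db4 G#4 sounds Ab4 Gb3 Fb3 E3 Fb3 B3.
Then write for A clarinet: it sounds a minor third below written, so the part must be a minor third above concert.
Ab4 → Cb5
Gb3 → Bbb3
Fb3 → Abb3
E3 → G3
Fb3 → Abb3
B3 → D4

Cb5 Bbb3 Abb3 G3 Abb3 D4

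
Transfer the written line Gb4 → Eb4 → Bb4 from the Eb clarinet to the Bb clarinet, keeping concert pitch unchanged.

Cb5 Ab4 Eb5

First find concert pitch: the Eb clarinet sounds a minor third above written, so Gb4 Eb4 Bb4 sounds Bbb4 Gb4 Db5.
Then write for Bb clarinet: it sounds a major second below written, so the part must be a major second above concert.
Bbb4 → Cb5
Gb4 → Ab4
Db5 → Eb5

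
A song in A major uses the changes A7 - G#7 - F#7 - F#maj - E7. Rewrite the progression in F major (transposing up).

F7 E7 D7 Dmaj C7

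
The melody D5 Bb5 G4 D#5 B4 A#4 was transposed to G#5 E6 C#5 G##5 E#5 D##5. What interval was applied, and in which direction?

up an augmented fourth

From D5 to G#5 is 4 letter names — a fourth of some quality.
D5 to G#5 is 6 semitones, which makes it an augmented fourth; the second version is higher, so the direction is up.
Checking another pair — A#4 → D##5 — gives the same interval.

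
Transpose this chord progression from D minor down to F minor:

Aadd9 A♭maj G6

Cadd9 Cbmaj Bb6

D minor down to F minor is a major sixth; each chord root moves by that interval while the quality stays the same.
Aadd9: root A down a major sixth → C, giving Cadd9.
A♭maj: root A♭ down a major sixth → Cb, giving Cbmaj.
G6: root G down a major sixth → Bb, giving Bb6.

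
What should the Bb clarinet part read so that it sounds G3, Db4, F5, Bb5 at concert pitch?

A3 Eb4 G5 C6

Written C4 sounds as Bb3 on the Bb clarinet, so concert pitches are written a major second up.
G3 gives A3
Db4 gives Eb4
F5 gives G5
Bb5 gives C6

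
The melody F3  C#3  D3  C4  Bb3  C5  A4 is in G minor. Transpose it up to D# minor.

From G up to D# is an augmented fifth; apply that to each pitch.
F3 becomes C#4
C#3 becomes G##3
D3 becomes A#3
C4 becomes G#4
Bb3 becomes F#4
C5 becomes G#5
A4 becomes E#5

C#4 G##3 A#3 G#4 F#4 G#5 E#5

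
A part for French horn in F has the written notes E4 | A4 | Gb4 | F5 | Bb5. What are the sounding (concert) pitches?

A3 D4 Cb4 Bb4 Eb5

Written C4 on the French horn in F sounds as F3, a perfect fifth lower; apply that shift to every note.
E4 becomes A3
A4 becomes D4
Gb4 becomes Cb4
F5 becomes Bb4
Bb5 becomes Eb5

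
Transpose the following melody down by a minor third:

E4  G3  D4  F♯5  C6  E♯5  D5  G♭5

C#4 E3 B3 D#5 A5 C##5 B4 Eb5

E4 down a minor third is C#4.
A minor third down from G3 gives E3.
D4 down a minor third is B3.
A minor third down from F#5 gives D#5.
A minor third down from C6 gives A5.
A minor third down from E#5 gives C##5.
D5 down a minor third is B4.
A minor third down from Gb5 gives Eb5.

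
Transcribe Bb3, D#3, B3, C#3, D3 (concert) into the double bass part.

Bb4 D#4 B4 C#4 D4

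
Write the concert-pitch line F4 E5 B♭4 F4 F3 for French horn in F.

C5 B5 F5 C5 C4

Written C4 sounds as F3 on the French horn in F, so concert pitches are written a perfect fifth up.
F4 becomes C5
E5 becomes B5
Bb4 becomes F5
F4 becomes C5
F3 becomes C4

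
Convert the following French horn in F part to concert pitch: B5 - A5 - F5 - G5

E5 D5 Bb4 C5

Written C4 on the French horn in F sounds as F3, a perfect fifth lower; apply that shift to every note.
B5 gives E5
A5 gives D5
F5 gives Bb4
G5 gives C5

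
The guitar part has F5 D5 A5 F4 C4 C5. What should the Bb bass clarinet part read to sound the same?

G5 E5 B5 G4 D4 D5

First find concert pitch: the guitar sounds a perfect octave below written, so F5 D5 A5 F4 C4 C5 sounds F4 D4 A4 F3 C3 C4.
Then write for Bb bass clarinet: it sounds a major ninth below written, so the part must be a major ninth above concert.
F4 → G5
D4 → E5
A4 → B5
F3 → G4
C3 → D4
C4 → D5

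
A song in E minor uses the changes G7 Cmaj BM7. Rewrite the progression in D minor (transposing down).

E minor down to D minor is a major second; each chord root moves by that interval while the quality stays the same.
G7: root G down a major second → F, giving F7.
Cmaj: root C down a major second → Bb, giving Bbmaj.
BM7: root B down a major second → A, giving AM7.

F7 Bbmaj AM7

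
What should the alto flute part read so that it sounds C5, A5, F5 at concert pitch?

Written C4 sounds as G3 on the alto flute, so concert pitches are written a perfect fourth up.
C5 becomes F5
A5 becomes D6
F5 becomes Bb5

F5 D6 Bb5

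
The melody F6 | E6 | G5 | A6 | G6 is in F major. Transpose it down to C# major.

C#6 B#5 D#5 E#6 D#6

From F down to C# is a diminished fourth; apply that to each pitch.
F6 → C#6
E6 → B#5
G5 → D#5
A6 → E#6
G6 → D#6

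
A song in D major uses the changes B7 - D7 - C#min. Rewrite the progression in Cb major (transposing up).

D major up to Cb major is a diminished seventh; each chord root moves by that interval while the quality stays the same.
B7: root B up a diminished seventh → Ab, giving Ab7.
D7: root D up a diminished seventh → Cb, giving Cb7.
C#min: root C# up a diminished seventh → Bb, giving Bbmin.

Ab7 Cb7 Bbmin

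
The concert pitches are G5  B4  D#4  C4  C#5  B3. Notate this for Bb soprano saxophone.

A5 C#5 E#4 D4 D#5 C#4

Written C4 sounds as Bb3 on the Bb soprano saxophone, so concert pitches are written a major second up.
G5 gives A5
B4 gives C#5
D#4 gives E#4
C4 gives D4
C#5 gives D#5
B3 gives C#4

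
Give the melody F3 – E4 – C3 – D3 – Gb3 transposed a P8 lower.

F2 E3 C2 D2 Gb2

F3 becomes F2
E4 becomes E3
C3 becomes C2
D3 becomes D2
Gb3 becomes Gb2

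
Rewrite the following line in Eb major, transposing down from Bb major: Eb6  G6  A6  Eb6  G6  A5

From Bb down to Eb is a perfect fifth; apply that to each pitch.
Eb6 → Ab5
G6 → C6
A6 → D6
Eb6 → Ab5
G6 → C6
A5 → D5

Ab5 C6 D6 Ab5 C6 D5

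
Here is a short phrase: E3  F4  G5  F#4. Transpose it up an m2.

A minor second up from E3 gives F3.
A minor second up from F4 gives Gb4.
A minor second up from G5 gives Ab5.
F#4: a second up reaches G, and 1 semitone makes it G4.

F3 Gb4 Ab5 G4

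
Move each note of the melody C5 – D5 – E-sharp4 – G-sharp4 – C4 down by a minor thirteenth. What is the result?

C5 -> E3
D5 -> F#3
E#4 -> G##2
G#4 -> B#2
C4 -> E2

E3 F#3 G##2 B#2 E2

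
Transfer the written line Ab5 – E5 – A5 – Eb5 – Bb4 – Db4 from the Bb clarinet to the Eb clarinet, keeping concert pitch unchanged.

First find concert pitch: the Bb clarinet sounds a major second below written, so Ab5 E5 A5 Eb5 Bb4 Db4 sounds Gb5 D5 G5 Db5 Ab4 Cb4.
Then write for Eb clarinet: it sounds a minor third above written, so the part must be a minor third below concert.
Gb5 → Eb5
D5 → B4
G5 → E5
Db5 → Bb4
Ab4 → F4
Cb4 → Ab3

Eb5 B4 E5 Bb4 F4 Ab3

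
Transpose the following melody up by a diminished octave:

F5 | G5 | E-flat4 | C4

F5 -> Fb6
G5 -> Gb6
Eb4 -> Ebb5
C4 -> Cb5

Fb6 Gb6 Ebb5 Cb5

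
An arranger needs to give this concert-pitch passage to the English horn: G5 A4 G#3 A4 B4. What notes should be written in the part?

Written C4 sounds as F3 on the English horn, so concert pitches are written a perfect fifth up.
G5 → D6
A4 → E5
G#3 → D#4
A4 → E5
B4 → F#5

D6 E5 D#4 E5 F#5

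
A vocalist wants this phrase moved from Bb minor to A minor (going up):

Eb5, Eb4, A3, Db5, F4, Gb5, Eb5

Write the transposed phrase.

D6 D5 G#4 C6 E5 F6 D6

Bb minor to A minor up is a major seventh, so every note moves up by that interval.
Eb5 -> D6
Eb4 -> D5
A3 -> G#4
Db5 -> C6
F4 -> E5
Gb5 -> F6
Eb5 -> D6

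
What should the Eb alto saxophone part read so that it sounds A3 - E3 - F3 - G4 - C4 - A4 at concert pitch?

Written C4 sounds as Eb3 on the Eb alto saxophone, so concert pitches are written a major sixth up.
A3 gives F#4
E3 gives C#4
F3 gives D4
G4 gives E5
C4 gives A4
A4 gives F#5

F#4 C#4 D4 E5 A4 F#5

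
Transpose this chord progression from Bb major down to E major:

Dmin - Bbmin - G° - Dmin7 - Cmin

G#min Emin C#° G#min7 F#min

Bb major down to E major is a diminished fifth; each chord root moves by that interval while the quality stays the same.
Dmin: root D down a diminished fifth → G#, giving G#min.
Bbmin: root Bb down a diminished fifth → E, giving Emin.
G°: root G down a diminished fifth → C#, giving C#°.
Dmin7: root D down a diminished fifth → G#, giving G#min7.
Cmin: root C down a diminished fifth → F#, giving F#min.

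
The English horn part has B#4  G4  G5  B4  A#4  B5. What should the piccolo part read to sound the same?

E#3 C3 C4 E3 D#3 E4

First find concert pitch: the English horn sounds a perfect fifth below written, so B#4 G4 G5 B4 A#4 B5 sounds E#4 C4 C5 E4 D#4 E5.
Then write for piccolo: it sounds a perfect octave above written, so the part must be a perfect octave below concert.
E#4 → E#3
C4 → C3
C5 → C4
E4 → E3
D#4 → D#3
E5 → E4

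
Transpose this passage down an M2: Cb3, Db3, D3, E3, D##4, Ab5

Bbb2 Cb3 C3 D3 C##4 Gb5

Cb3 -> Bbb2
Db3 -> Cb3
D3 -> C3
E3 -> D3
D##4 -> C##4
Ab5 -> Gb5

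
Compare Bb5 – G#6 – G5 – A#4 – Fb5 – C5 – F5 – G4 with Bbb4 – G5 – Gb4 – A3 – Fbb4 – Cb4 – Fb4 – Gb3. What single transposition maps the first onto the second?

down an augmented octave

Take the first pair: Bb5 → Bbb4. B to B spans 8 letter names, so the interval is some kind of octave.
Bbb4 to Bb5 is 13 semitones, which makes it an augmented octave; the second version is lower, so the direction is down.
Checking another pair — G4 → Gb3 — gives the same interval.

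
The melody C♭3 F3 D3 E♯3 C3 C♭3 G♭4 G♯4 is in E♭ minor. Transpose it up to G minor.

Eb3 A3 F#3 G##3 E3 Eb3 Bb4 B#4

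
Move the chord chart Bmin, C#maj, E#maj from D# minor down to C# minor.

Amin Bmaj D#maj

D# minor down to C# minor is a major second; each chord root moves by that interval while the quality stays the same.
Bmin: root B down a major second → A, giving Amin.
C#maj: root C# down a major second → B, giving Bmaj.
E#maj: root E# down a major second → D#, giving D#maj.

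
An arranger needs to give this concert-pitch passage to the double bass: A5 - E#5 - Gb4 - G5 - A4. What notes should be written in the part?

A6 E#6 Gb5 G6 A5

Written C4 sounds as C3 on the double bass, so concert pitches are written a perfect octave up.
A5 becomes A6
E#5 becomes E#6
Gb4 becomes Gb5
G5 becomes G6
A4 becomes A5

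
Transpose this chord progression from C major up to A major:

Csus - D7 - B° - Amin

C major up to A major is a major sixth; each chord root moves by that interval while the quality stays the same.
Csus: root C up a major sixth → A, giving Asus.
D7: root D up a major sixth → B, giving B7.
B°: root B up a major sixth → G#, giving G#°.
Amin: root A up a major sixth → F#, giving F#min.

Asus B7 G#° F#min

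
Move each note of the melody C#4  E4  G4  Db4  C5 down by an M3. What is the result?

A3 C4 Eb4 Bbb3 Ab4

C#4 -> A3
E4 -> C4
G4 -> Eb4
Db4 -> Bbb3
C5 -> Ab4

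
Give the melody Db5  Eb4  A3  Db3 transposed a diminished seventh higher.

Db5: a seventh up reaches C, and 9 semitones makes it Cbb6.
Eb4 up a diminished seventh is Dbb5.
A diminished seventh up from A3 gives Gb4.
Db3 up a diminished seventh is Cbb4.

Cbb6 Dbb5 Gb4 Cbb4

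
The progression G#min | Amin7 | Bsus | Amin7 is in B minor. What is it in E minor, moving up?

C#min Dmin7 Esus Dmin7

B minor up to E minor is a perfect fourth; each chord root moves by that interval while the quality stays the same.
G#min: root G# up a perfect fourth → C#, giving C#min.
Amin7: root A up a perfect fourth → D, giving Dmin7.
Bsus: root B up a perfect fourth → E, giving Esus.
Amin7: root A up a perfect fourth → D, giving Dmin7.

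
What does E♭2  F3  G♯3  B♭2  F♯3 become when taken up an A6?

Eb2 becomes C#3
F3 becomes D#4
G#3 becomes E##4
Bb2 becomes G#3
F#3 becomes D##4

C#3 D#4 E##4 G#3 D##4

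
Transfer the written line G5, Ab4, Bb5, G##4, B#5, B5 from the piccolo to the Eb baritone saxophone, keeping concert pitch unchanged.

First find concert pitch: the piccolo sounds a perfect octave above written, so G5 Ab4 Bb5 G##4 B#5 B5 sounds G6 Ab5 Bb6 G##5 B#6 B6.
Then write for Eb baritone saxophone: it sounds a major thirteenth below written, so the part must be a major thirteenth above concert.
G6 → E8
Ab5 → F7
Bb6 → G8
G##5 → E##7
B#6 → G##8
B6 → G#8

E8 F7 G8 E##7 G##8 G#8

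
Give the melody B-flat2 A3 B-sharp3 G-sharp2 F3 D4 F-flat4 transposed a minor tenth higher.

Db4 C5 D#5 B3 Ab4 F5 Abb5

Bb2: a tenth up reaches D, and 15 semitones makes it Db4.
A3 up a minor tenth is C5.
B#3: a tenth up reaches D, and 15 semitones makes it D#5.
G#2: a tenth up reaches B, and 15 semitones makes it B3.
F3: a tenth up reaches A, and 15 semitones makes it Ab4.
D4: a tenth up reaches F, and 15 semitones makes it F5.
Fb4: a tenth up reaches A, and 15 semitones makes it Abb5.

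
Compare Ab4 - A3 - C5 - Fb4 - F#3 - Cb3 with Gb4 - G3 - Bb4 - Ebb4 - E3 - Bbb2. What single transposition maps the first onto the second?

down a major second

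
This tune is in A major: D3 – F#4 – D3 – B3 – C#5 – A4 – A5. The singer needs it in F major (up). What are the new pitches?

Bb3 D5 Bb3 G4 A5 F5 F6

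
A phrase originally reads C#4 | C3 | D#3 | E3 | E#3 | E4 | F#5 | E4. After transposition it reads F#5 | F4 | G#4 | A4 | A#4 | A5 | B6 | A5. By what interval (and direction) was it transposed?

up a perfect eleventh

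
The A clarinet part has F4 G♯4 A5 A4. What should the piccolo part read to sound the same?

First find concert pitch: the A clarinet sounds a minor third below written, so F4 G♯4 A5 A4 sounds D4 E#4 F#5 F#4.
Then write for piccolo: it sounds a perfect octave above written, so the part must be a perfect octave below concert.
D4 → D3
E#4 → E#3
F#5 → F#4
F#4 → F#3

D3 E#3 F#4 F#3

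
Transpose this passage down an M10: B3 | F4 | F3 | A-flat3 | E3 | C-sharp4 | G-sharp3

G2 Db3 Db2 Fb2 C2 A2 E2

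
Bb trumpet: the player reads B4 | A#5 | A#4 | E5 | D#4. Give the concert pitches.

A4 G#5 G#4 D5 C#4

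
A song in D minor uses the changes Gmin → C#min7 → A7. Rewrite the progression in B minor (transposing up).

D minor up to B minor is a major sixth; each chord root moves by that interval while the quality stays the same.
Gmin: root G up a major sixth → E, giving Emin.
C#min7: root C# up a major sixth → A#, giving A#min7.
A7: root A up a major sixth → F#, giving F#7.

Emin A#min7 F#7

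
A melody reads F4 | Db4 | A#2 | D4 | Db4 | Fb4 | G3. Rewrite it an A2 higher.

F4 gives G#4
Db4 gives E4
A#2 gives B##2
D4 gives E#4
Db4 gives E4
Fb4 gives G4
G3 gives A#3

G#4 E4 B##2 E#4 E4 G4 A#3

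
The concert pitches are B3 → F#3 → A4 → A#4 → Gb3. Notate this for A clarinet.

D4 A3 C5 C#5 Bbb3

The A clarinet sounds a minor third below written, so the written part must be a minor third above concert — transpose each note up.
B3 -> D4
F#3 -> A3
A4 -> C5
A#4 -> C#5
Gb3 -> Bbb3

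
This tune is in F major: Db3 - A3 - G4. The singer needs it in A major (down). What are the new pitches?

F2 C#3 B3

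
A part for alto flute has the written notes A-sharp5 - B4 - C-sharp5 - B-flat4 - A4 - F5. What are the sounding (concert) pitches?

Written C4 on the alto flute sounds as G3, a perfect fourth lower; apply that shift to every note.
A#5 to E#5
B4 to F#4
C#5 to G#4
Bb4 to F4
A4 to E4
F5 to C5

E#5 F#4 G#4 F4 E4 C5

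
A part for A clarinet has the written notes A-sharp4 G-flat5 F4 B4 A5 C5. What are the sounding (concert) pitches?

F##4 Eb5 D4 G#4 F#5 A4

The A clarinet sounds a minor third below written, so transpose each written note down a minor third.
A#4 becomes F##4
Gb5 becomes Eb5
F4 becomes D4
B4 becomes G#4
A5 becomes F#5
C5 becomes A4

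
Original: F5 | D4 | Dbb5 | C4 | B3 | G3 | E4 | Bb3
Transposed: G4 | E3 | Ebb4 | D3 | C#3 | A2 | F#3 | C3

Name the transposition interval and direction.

Take the first pair: F5 → G4. F to G spans 7 letter names, so the interval is some kind of seventh.
G4 to F5 is 10 semitones, which makes it a minor seventh; the second version is lower, so the direction is down.
Checking another pair — Bb3 → C3 — gives the same interval.

down a minor seventh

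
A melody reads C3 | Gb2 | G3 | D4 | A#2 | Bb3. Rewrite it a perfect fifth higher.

C3: a fifth up reaches G, and 7 semitones makes it G3.
A perfect fifth up from Gb2 gives Db3.
G3 up a perfect fifth is D4.
A perfect fifth up from D4 gives A4.
A#2 up a perfect fifth is E#3.
Bb3 up a perfect fifth is F4.

G3 Db3 D4 A4 E#3 F4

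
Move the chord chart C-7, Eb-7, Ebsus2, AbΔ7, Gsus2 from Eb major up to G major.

E-7 G-7 Gsus2 CΔ7 Bsus2

Eb major up to G major is a major third; each chord root moves by that interval while the quality stays the same.
C-7: root C up a major third → E, giving E-7.
Eb-7: root Eb up a major third → G, giving G-7.
Ebsus2: root Eb up a major third → G, giving Gsus2.
AbΔ7: root Ab up a major third → C, giving CΔ7.
Gsus2: root G up a major third → B, giving Bsus2.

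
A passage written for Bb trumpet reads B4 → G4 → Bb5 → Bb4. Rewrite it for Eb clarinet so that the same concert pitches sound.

First find concert pitch: the Bb trumpet sounds a major second below written, so B4 G4 Bb5 Bb4 sounds A4 F4 Ab5 Ab4.
Then write for Eb clarinet: it sounds a minor third above written, so the part must be a minor third below concert.
A4 → F#4
F4 → D4
Ab5 → F5
Ab4 → F4

F#4 D4 F5 F4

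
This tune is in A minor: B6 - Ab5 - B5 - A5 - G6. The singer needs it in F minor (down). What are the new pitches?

A minor to F minor down is a major third, so every note moves down by that interval.
B6 -> G6
Ab5 -> Fb5
B5 -> G5
A5 -> F5
G6 -> Eb6

G6 Fb5 G5 F5 Eb6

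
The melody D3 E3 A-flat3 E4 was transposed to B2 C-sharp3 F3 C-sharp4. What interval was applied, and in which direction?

down a minor third

Take the first pair: D3 → B2. D to B spans 3 letter names, so the interval is some kind of third.
B2 to D3 is 3 semitones, which makes it a minor third; the second version is lower, so the direction is down.
Checking another pair — E4 → C#4 — gives the same interval.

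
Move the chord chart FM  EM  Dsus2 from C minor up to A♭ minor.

C minor up to A♭ minor is a minor sixth; each chord root moves by that interval while the quality stays the same.
FM: root F up a minor sixth → Db, giving DbM.
EM: root E up a minor sixth → C, giving CM.
Dsus2: root D up a minor sixth → Bb, giving Bbsus2.

DbM CM Bbsus2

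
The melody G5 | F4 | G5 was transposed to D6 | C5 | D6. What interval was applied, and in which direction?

Take the first pair: G5 → D6. G to D spans 5 letter names, so the interval is some kind of fifth.
G5 to D6 is 7 semitones, which makes it a perfect fifth; the second version is higher, so the direction is up.
Checking another pair — G5 → D6 — gives the same interval.

up a perfect fifth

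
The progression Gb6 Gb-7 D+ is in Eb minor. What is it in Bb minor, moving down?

Db6 Db-7 A+

Eb minor down to Bb minor is a perfect fourth; each chord root moves by that interval while the quality stays the same.
Gb6: root Gb down a perfect fourth → Db, giving Db6.
Gb-7: root Gb down a perfect fourth → Db, giving Db-7.
D+: root D down a perfect fourth → A, giving A+.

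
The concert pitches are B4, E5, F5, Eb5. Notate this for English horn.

F#5 B5 C6 Bb5

The English horn sounds a perfect fifth below written, so the written part must be a perfect fifth above concert — transpose each note up.
B4 becomes F#5
E5 becomes B5
F5 becomes C6
Eb5 becomes Bb5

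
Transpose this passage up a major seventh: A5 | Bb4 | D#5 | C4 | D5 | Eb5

G#6 A5 C##6 B4 C#6 D6

A5 up a major seventh is G#6.
Bb4: a seventh up reaches A, and 11 semitones makes it A5.
D#5 up a major seventh is C##6.
C4: a seventh up reaches B, and 11 semitones makes it B4.
D5 up a major seventh is C#6.
Eb5: a seventh up reaches D, and 11 semitones makes it D6.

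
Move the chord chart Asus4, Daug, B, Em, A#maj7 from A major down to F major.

Fsus4 Bbaug G Cm F#maj7

A major down to F major is a major third; each chord root moves by that interval while the quality stays the same.
Asus4: root A down a major third → F, giving Fsus4.
Daug: root D down a major third → Bb, giving Bbaug.
B: root B down a major third → G, giving G.
Em: root E down a major third → C, giving Cm.
A#maj7: root A# down a major third → F#, giving F#maj7.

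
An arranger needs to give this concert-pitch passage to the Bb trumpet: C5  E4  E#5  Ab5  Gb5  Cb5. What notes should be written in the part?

Written C4 sounds as Bb3 on the Bb trumpet, so concert pitches are written a major second up.
C5 gives D5
E4 gives F#4
E#5 gives F##5
Ab5 gives Bb5
Gb5 gives Ab5
Cb5 gives Db5

D5 F#4 F##5 Bb5 Ab5 Db5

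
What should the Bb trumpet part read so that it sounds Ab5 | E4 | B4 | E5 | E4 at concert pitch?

Written C4 sounds as Bb3 on the Bb trumpet, so concert pitches are written a major second up.
Ab5 → Bb5
E4 → F#4
B4 → C#5
E5 → F#5
E4 → F#4

Bb5 F#4 C#5 F#5 F#4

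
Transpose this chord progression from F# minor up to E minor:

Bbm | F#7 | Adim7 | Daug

F# minor up to E minor is a minor seventh; each chord root moves by that interval while the quality stays the same.
Bbm: root Bb up a minor seventh → Ab, giving Abm.
F#7: root F# up a minor seventh → E, giving E7.
Adim7: root A up a minor seventh → G, giving Gdim7.
Daug: root D up a minor seventh → C, giving Caug.

Abm E7 Gdim7 Caug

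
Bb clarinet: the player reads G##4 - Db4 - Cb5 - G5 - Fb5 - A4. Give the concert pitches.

The Bb clarinet sounds a major second below written, so transpose each written note down a major second.
G##4 becomes F##4
Db4 becomes Cb4
Cb5 becomes Bbb4
G5 becomes F5
Fb5 becomes Ebb5
A4 becomes G4

F##4 Cb4 Bbb4 F5 Ebb5 G4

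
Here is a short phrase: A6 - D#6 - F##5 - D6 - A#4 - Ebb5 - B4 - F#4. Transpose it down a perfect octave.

A5 D#5 F##4 D5 A#3 Ebb4 B3 F#3

A6 → A5
D#6 → D#5
F##5 → F##4
D6 → D5
A#4 → A#3
Ebb5 → Ebb4
B4 → B3
F#4 → F#3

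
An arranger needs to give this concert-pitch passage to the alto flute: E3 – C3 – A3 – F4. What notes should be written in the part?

A3 F3 D4 Bb4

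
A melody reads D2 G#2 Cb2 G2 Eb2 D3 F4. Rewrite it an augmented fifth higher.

A#2 D##3 G2 D#3 B2 A#3 C#5

An augmented fifth up from D2 gives A#2.
An augmented fifth up from G#2 gives D##3.
Cb2: a fifth up reaches G, and 8 semitones makes it G2.
G2: a fifth up reaches D, and 8 semitones makes it D#3.
Eb2 up an augmented fifth is B2.
D3 up an augmented fifth is A#3.
An augmented fifth up from F4 gives C#5.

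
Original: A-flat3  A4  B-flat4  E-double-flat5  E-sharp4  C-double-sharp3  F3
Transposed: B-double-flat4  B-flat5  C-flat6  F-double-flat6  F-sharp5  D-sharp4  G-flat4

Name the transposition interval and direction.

up a minor ninth

Take the first pair: Ab3 → Bbb4. A to B spans 9 letter names, so the interval is some kind of ninth.
Ab3 to Bbb4 is 13 semitones, which makes it a minor ninth; the second version is higher, so the direction is up.
Checking another pair — F3 → Gb4 — gives the same interval.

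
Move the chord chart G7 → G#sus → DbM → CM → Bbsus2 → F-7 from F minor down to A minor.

F minor down to A minor is a minor sixth; each chord root moves by that interval while the quality stays the same.
G7: root G down a minor sixth → B, giving B7.
G#sus: root G# down a minor sixth → B#, giving B#sus.
DbM: root Db down a minor sixth → F, giving FM.
CM: root C down a minor sixth → E, giving EM.
Bbsus2: root Bb down a minor sixth → D, giving Dsus2.
F-7: root F down a minor sixth → A, giving A-7.

B7 B#sus FM EM Dsus2 A-7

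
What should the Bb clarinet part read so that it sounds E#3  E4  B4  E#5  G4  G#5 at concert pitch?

Written C4 sounds as Bb3 on the Bb clarinet, so concert pitches are written a major second up.
E#3 to F##3
E4 to F#4
B4 to C#5
E#5 to F##5
G4 to A4
G#5 to A#5

F##3 F#4 C#5 F##5 A4 A#5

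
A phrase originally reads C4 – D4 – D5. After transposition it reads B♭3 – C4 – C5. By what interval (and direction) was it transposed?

down a major second

Take the first pair: C4 → Bb3. C to B spans 2 letter names, so the interval is some kind of second.
Bb3 to C4 is 2 semitones, which makes it a major second; the second version is lower, so the direction is down.
Checking another pair — D5 → C5 — gives the same interval.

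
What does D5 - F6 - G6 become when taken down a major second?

D5 -> C5
F6 -> Eb6
G6 -> F6

C5 Eb6 F6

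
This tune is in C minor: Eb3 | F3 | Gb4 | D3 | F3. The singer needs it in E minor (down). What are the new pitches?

G2 A2 Bb3 F#2 A2

C minor to E minor down is a minor sixth, so every note moves down by that interval.
Eb3 gives G2
F3 gives A2
Gb4 gives Bb3
D3 gives F#2
F3 gives A2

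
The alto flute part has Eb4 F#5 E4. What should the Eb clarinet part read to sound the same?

G3 A#4 G#3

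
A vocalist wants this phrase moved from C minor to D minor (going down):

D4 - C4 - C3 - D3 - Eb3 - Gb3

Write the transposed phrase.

From C down to D is a minor seventh; apply that to each pitch.
D4 gives E3
C4 gives D3
C3 gives D2
D3 gives E2
Eb3 gives F2
Gb3 gives Ab2

E3 D3 D2 E2 F2 Ab2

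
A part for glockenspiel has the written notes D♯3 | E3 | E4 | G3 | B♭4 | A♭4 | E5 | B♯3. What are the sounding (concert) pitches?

D#5 E5 E6 G5 Bb6 Ab6 E7 B#5

Written C4 on the glockenspiel sounds as C6, a perfect fifteenth higher; apply that shift to every note.
D#3 → D#5
E3 → E5
E4 → E6
G3 → G5
Bb4 → Bb6
Ab4 → Ab6
E5 → E7
B#3 → B#5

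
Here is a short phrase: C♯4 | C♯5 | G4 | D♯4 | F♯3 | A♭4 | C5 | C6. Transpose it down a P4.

G#3 G#4 D4 A#3 C#3 Eb4 G4 G5

C#4 down a perfect fourth is G#3.
C#5: a fourth down reaches G, and 5 semitones makes it G#4.
A perfect fourth down from G4 gives D4.
A perfect fourth down from D#4 gives A#3.
F#3 down a perfect fourth is C#3.
Ab4: a fourth down reaches E, and 5 semitones makes it Eb4.
C5 down a perfect fourth is G4.
C6: a fourth down reaches G, and 5 semitones makes it G5.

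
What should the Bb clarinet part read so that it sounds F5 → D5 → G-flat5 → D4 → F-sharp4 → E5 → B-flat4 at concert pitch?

The Bb clarinet sounds a major second below written, so the written part must be a major second above concert — transpose each note up.
F5 becomes G5
D5 becomes E5
Gb5 becomes Ab5
D4 becomes E4
F#4 becomes G#4
E5 becomes F#5
Bb4 becomes C5

G5 E5 Ab5 E4 G#4 F#5 C5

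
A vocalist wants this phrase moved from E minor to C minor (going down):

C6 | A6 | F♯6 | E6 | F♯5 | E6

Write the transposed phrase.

Ab5 F6 D6 C6 D5 C6

From E down to C is a major third; apply that to each pitch.
C6 → Ab5
A6 → F6
F#6 → D6
E6 → C6
F#5 → D5
E6 → C6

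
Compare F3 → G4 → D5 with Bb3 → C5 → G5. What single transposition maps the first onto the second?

up a perfect fourth

Take the first pair: F3 → Bb3. F to B spans 4 letter names, so the interval is some kind of fourth.
F3 to Bb3 is 5 semitones, which makes it a perfect fourth; the second version is higher, so the direction is up.
Checking another pair — D5 → G5 — gives the same interval.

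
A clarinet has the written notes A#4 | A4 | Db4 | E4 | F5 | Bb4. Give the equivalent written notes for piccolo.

F##3 F#3 Bb2 C#3 D4 G3

First find concert pitch: the A clarinet sounds a minor third below written, so A#4 A4 Db4 E4 F5 Bb4 sounds F##4 F#4 Bb3 C#4 D5 G4.
Then write for piccolo: it sounds a perfect octave above written, so the part must be a perfect octave below concert.
F##4 → F##3
F#4 → F#3
Bb3 → Bb2
C#4 → C#3
D5 → D4
G4 → G3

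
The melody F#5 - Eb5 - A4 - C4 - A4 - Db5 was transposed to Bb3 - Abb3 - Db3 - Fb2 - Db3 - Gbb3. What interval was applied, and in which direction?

down an augmented twelfth

Take the first pair: F#5 → Bb3. F to B spans 12 letter names, so the interval is some kind of twelfth.
Bb3 to F#5 is 20 semitones, which makes it an augmented twelfth; the second version is lower, so the direction is down.
Checking another pair — Db5 → Gbb3 — gives the same interval.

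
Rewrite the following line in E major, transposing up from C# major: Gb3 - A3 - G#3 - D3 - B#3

From C# up to E is a minor third; apply that to each pitch.
Gb3 gives Bbb3
A3 gives C4
G#3 gives B3
D3 gives F3
B#3 gives D#4

Bbb3 C4 B3 F3 D#4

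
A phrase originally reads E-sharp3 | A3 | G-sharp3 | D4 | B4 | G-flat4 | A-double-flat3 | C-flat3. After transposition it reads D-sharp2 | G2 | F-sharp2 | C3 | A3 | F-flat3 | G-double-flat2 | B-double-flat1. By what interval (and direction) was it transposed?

down a major ninth

Take the first pair: E#3 → D#2. E to D spans 9 letter names, so the interval is some kind of ninth.
D#2 to E#3 is 14 semitones, which makes it a major ninth; the second version is lower, so the direction is down.
Checking another pair — Cb3 → Bbb1 — gives the same interval.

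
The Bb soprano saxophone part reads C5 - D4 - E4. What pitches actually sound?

Written C4 on the Bb soprano saxophone sounds as Bb3, a major second lower; apply that shift to every note.
C5 gives Bb4
D4 gives C4
E4 gives D4

Bb4 C4 D4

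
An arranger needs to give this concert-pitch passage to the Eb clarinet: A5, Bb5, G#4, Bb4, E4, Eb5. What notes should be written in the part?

F#5 G5 E#4 G4 C#4 C5

Written C4 sounds as Eb4 on the Eb clarinet, so concert pitches are written a minor third down.
A5 to F#5
Bb5 to G5
G#4 to E#4
Bb4 to G4
E4 to C#4
Eb5 to C5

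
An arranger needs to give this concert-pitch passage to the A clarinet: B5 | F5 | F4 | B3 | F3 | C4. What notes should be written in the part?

The A clarinet sounds a minor third below written, so the written part must be a minor third above concert — transpose each note up.
B5 gives D6
F5 gives Ab5
F4 gives Ab4
B3 gives D4
F3 gives Ab3
C4 gives Eb4

D6 Ab5 Ab4 D4 Ab3 Eb4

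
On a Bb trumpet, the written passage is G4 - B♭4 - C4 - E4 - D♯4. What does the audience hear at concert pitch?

F4 Ab4 Bb3 D4 C#4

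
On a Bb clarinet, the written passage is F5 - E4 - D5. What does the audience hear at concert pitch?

Eb5 D4 C5

The Bb clarinet sounds a major second below written, so transpose each written note down a major second.
F5 → Eb5
E4 → D4
D5 → C5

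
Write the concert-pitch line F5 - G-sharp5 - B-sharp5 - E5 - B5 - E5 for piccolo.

F4 G#4 B#4 E4 B4 E4

Written C4 sounds as C5 on the piccolo, so concert pitches are written a perfect octave down.
F5 → F4
G#5 → G#4
B#5 → B#4
E5 → E4
B5 → B4
E5 → E4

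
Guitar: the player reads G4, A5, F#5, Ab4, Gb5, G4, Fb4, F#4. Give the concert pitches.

The guitar sounds a perfect octave below written, so transpose each written note down a perfect octave.
G4 becomes G3
A5 becomes A4
F#5 becomes F#4
Ab4 becomes Ab3
Gb5 becomes Gb4
G4 becomes G3
Fb4 becomes Fb3
F#4 becomes F#3

G3 A4 F#4 Ab3 Gb4 G3 Fb3 F#3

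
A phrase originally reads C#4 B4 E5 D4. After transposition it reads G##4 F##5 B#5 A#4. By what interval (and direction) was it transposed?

From C#4 to G##4 is 5 letter names — a fifth of some quality.
C#4 to G##4 is 8 semitones, which makes it an augmented fifth; the second version is higher, so the direction is up.
Checking another pair — D4 → A#4 — gives the same interval.

up an augmented fifth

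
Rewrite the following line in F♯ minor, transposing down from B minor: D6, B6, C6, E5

A5 F#6 G5 B4

B minor to F♯ minor down is a perfect fourth, so every note moves down by that interval.
D6 gives A5
B6 gives F#6
C6 gives G5
E5 gives B4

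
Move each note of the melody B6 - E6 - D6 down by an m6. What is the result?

D#6 G#5 F#5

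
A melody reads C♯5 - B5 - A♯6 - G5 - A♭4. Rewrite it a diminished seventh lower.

C#5 down a diminished seventh is D##4.
B5 down a diminished seventh is C##5.
A#6 down a diminished seventh is B##5.
A diminished seventh down from G5 gives A#4.
Ab4: a seventh down reaches B, and 9 semitones makes it B3.

D##4 C##5 B##5 A#4 B3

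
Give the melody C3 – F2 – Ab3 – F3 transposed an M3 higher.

E3 A2 C4 A3

A major third up from C3 gives E3.
F2 up a major third is A2.
A major third up from Ab3 gives C4.
A major third up from F3 gives A3.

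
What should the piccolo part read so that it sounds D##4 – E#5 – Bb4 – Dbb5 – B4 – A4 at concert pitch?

D##3 E#4 Bb3 Dbb4 B3 A3

The piccolo sounds a perfect octave above written, so the written part must be a perfect octave below concert — transpose each note down.
D##4 to D##3
E#5 to E#4
Bb4 to Bb3
Dbb5 to Dbb4
B4 to B3
A4 to A3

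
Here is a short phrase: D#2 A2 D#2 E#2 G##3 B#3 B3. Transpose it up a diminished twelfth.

A3 Eb4 A3 B3 D#5 F#5 F5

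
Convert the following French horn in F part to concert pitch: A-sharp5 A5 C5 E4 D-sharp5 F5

D#5 D5 F4 A3 G#4 Bb4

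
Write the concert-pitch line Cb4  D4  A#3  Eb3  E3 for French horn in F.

The French horn in F sounds a perfect fifth below written, so the written part must be a perfect fifth above concert — transpose each note up.
Cb4 → Gb4
D4 → A4
A#3 → E#4
Eb3 → Bb3
E3 → B3

Gb4 A4 E#4 Bb3 B3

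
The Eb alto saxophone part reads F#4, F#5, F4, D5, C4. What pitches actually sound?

A3 A4 Ab3 F4 Eb3

Written C4 on the Eb alto saxophone sounds as Eb3, a major sixth lower; apply that shift to every note.
F#4 becomes A3
F#5 becomes A4
F4 becomes Ab3
D5 becomes F4
C4 becomes Eb3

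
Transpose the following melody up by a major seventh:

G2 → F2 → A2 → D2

F#3 E3 G#3 C#3

G2 up a major seventh is F#3.
F2 up a major seventh is E3.
A2 up a major seventh is G#3.
D2: a seventh up reaches C, and 11 semitones makes it C#3.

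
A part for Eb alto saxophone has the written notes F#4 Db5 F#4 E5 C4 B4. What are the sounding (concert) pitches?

A3 Fb4 A3 G4 Eb3 D4

Written C4 on the Eb alto saxophone sounds as Eb3, a major sixth lower; apply that shift to every note.
F#4 gives A3
Db5 gives Fb4
F#4 gives A3
E5 gives G4
C4 gives Eb3
B4 gives D4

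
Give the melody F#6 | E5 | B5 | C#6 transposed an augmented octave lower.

F5 Eb4 Bb4 C5

F#6 → F5
E5 → Eb4
B5 → Bb4
C#6 → C5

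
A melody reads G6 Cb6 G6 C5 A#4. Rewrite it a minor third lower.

E6 Ab5 E6 A4 F##4

G6: a third down reaches E, and 3 semitones makes it E6.
Cb6 down a minor third is Ab5.
A minor third down from G6 gives E6.
C5: a third down reaches A, and 3 semitones makes it A4.
A#4: a third down reaches F, and 3 semitones makes it F##4.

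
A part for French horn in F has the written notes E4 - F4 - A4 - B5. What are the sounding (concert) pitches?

Written C4 on the French horn in F sounds as F3, a perfect fifth lower; apply that shift to every note.
E4 gives A3
F4 gives Bb3
A4 gives D4
B5 gives E5

A3 Bb3 D4 E5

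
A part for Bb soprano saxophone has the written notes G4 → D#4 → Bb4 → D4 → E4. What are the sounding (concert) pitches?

F4 C#4 Ab4 C4 D4

Written C4 on the Bb soprano saxophone sounds as Bb3, a major second lower; apply that shift to every note.
G4 becomes F4
D#4 becomes C#4
Bb4 becomes Ab4
D4 becomes C4
E4 becomes D4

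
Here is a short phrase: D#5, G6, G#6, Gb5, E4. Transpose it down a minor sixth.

D#5: a sixth down reaches F, and 8 semitones makes it F##4.
G6 down a minor sixth is B5.
A minor sixth down from G#6 gives B#5.
A minor sixth down from Gb5 gives Bb4.
E4: a sixth down reaches G, and 8 semitones makes it G#3.

F##4 B5 B#5 Bb4 G#3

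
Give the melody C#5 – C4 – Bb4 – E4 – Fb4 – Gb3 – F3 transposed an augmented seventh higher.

C#5 to B##5
C4 to B#4
Bb4 to A#5
E4 to D##5
Fb4 to E5
Gb3 to F#4
F3 to E#4

B##5 B#4 A#5 D##5 E5 F#4 E#4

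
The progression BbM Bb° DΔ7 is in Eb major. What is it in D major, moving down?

AM A° C#Δ7

Eb major down to D major is a minor second; each chord root moves by that interval while the quality stays the same.
BbM: root Bb down a minor second → A, giving AM.
Bb°: root Bb down a minor second → A, giving A°.
DΔ7: root D down a minor second → C#, giving C#Δ7.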